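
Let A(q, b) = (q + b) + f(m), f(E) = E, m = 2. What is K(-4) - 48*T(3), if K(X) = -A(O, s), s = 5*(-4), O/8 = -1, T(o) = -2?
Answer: 122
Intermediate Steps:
O = -8 (O = 8*(-1) = -8)
s = -20
A(q, b) = 2 + b + q (A(q, b) = (q + b) + 2 = (b + q) + 2 = 2 + b + q)
K(X) = 26 (K(X) = -(2 - 20 - 8) = -1*(-26) = 26)
K(-4) - 48*T(3) = 26 - 48*(-2) = 26 + 96 = 122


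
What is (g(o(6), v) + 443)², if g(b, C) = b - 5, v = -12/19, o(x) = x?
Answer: 197136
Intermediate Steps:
v = -12/19 (v = -12*1/19 = -12/19 ≈ -0.63158)
g(b, C) = -5 + b
(g(o(6), v) + 443)² = ((-5 + 6) + 443)² = (1 + 443)² = 444² = 197136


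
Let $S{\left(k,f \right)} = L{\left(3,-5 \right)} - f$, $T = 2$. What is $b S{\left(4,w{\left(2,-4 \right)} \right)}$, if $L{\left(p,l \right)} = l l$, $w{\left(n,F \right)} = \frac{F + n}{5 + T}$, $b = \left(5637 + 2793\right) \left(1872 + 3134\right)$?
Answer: $\frac{7469502660}{7} \approx 1.0671 \cdot 10^{9}$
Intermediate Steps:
$b = 42200580$ ($b = 8430 \cdot 5006 = 42200580$)
$w{\left(n,F \right)} = \frac{F}{7} + \frac{n}{7}$ ($w{\left(n,F \right)} = \frac{F + n}{5 + 2} = \frac{F + n}{7} = \left(F + n\right) \frac{1}{7} = \frac{F}{7} + \frac{n}{7}$)
$L{\left(p,l \right)} = l^{2}$
$S{\left(k,f \right)} = 25 - f$ ($S{\left(k,f \right)} = \left(-5\right)^{2} - f = 25 - f$)
$b S{\left(4,w{\left(2,-4 \right)} \right)} = 42200580 \left(25 - \left(\frac{1}{7} \left(-4\right) + \frac{1}{7} \cdot 2\right)\right) = 42200580 \left(25 - \left(- \frac{4}{7} + \frac{2}{7}\right)\right) = 42200580 \left(25 - - \frac{2}{7}\right) = 42200580 \left(25 + \frac{2}{7}\right) = 42200580 \cdot \frac{177}{7} = \frac{7469502660}{7}$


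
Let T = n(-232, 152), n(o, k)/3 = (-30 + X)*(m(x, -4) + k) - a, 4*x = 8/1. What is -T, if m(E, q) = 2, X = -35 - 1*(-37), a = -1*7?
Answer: 12915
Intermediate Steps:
a = -7
X = 2 (X = -35 + 37 = 2)
x = 2 (x = (8/1)/4 = (8*1)/4 = (¼)*8 = 2)
n(o, k) = -147 - 84*k (n(o, k) = 3*((-30 + 2)*(2 + k) - 1*(-7)) = 3*(-28*(2 + k) + 7) = 3*((-56 - 28*k) + 7) = 3*(-49 - 28*k) = -147 - 84*k)
T = -12915 (T = -147 - 84*152 = -147 - 12768 = -12915)
-T = -1*(-12915) = 12915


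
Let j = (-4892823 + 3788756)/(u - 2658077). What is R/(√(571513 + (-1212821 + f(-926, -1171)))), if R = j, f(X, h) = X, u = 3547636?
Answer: 1104067*I*√642234/571305034806 ≈ 0.0015487*I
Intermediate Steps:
j = -1104067/889559 (j = (-4892823 + 3788756)/(3547636 - 2658077) = -1104067/889559 ≈ -1.2411)
R = -1104067/889559 ≈ -1.2411
R/(√(571513 + (-1212821 + f(-926, -1171)))) = -1104067/(889559*√(571513 + (-1212821 - 926))) = -1104067/(889559*√(571513 - 1213747)) = -1104067*(-I*√642234/642234)/889559 = -(-1104067)*I*√642234/571305034806 = 1104067*I*√642234/571305034806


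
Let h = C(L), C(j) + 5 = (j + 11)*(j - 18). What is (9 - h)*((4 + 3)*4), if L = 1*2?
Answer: 6216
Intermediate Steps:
L = 2
C(j) = -5 + (-18 + j)*(11 + j) (C(j) = -5 + (j + 11)*(j - 18) = -5 + (11 + j)*(-18 + j) = -5 + (-18 + j)*(11 + j))
h = -213 (h = -203 + 2² - 7*2 = -203 + 4 - 14 = -213)
(9 - h)*((4 + 3)*4) = (9 - 1*(-213))*((4 + 3)*4) = (9 + 213)*(7*4) = 222*28 = 6216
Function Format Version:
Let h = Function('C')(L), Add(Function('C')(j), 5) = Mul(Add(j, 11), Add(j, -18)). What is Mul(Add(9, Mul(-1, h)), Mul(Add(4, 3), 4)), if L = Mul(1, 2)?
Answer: 6216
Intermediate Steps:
L = 2
Function('C')(j) = Add(-5, Mul(Add(-18, j), Add(11, j))) (Function('C')(j) = Add(-5, Mul(Add(j, 11), Add(j, -18))) = Add(-5, Mul(Add(11, j), Add(-18, j))) = Add(-5, Mul(Add(-18, j), Add(11, j))))
h = -213 (h = Add(-203, Pow(2, 2), Mul(-7, 2)) = Add(-203, 4, -14) = -213)
Mul(Add(9, Mul(-1, h)), Mul(Add(4, 3), 4)) = Mul(Add(9, Mul(-1, -213)), Mul(Add(4, 3), 4)) = Mul(Add(9, 213), Mul(7, 4)) = Mul(222, 28) = 6216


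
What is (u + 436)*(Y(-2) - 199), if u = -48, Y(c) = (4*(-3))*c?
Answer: -67900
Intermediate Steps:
Y(c) = -12*c
(u + 436)*(Y(-2) - 199) = (-48 + 436)*(-12*(-2) - 199) = 388*(24 - 199) = 388*(-175) = -67900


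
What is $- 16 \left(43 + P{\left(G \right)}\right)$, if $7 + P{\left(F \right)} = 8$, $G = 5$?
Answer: $-704$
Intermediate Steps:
$P{\left(F \right)} = 1$ ($P{\left(F \right)} = -7 + 8 = 1$)
$- 16 \left(43 + P{\left(G \right)}\right) = - 16 \left(43 + 1\right) = \left(-16\right) 44 = -704$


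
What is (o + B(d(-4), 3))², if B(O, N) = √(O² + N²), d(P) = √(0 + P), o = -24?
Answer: (24 - √5)² ≈ 473.67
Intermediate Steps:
d(P) = √P
B(O, N) = √(N² + O²)
(o + B(d(-4), 3))² = (-24 + √(3² + (√(-4))²))² = (-24 + √(9 + (2*I)²))² = (-24 + √(9 - 4))² = (-24 + √5)²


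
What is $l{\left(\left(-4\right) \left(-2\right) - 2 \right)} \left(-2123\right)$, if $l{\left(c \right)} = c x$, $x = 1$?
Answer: $-12738$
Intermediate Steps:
$l{\left(c \right)} = c$ ($l{\left(c \right)} = c 1 = c$)
$l{\left(\left(-4\right) \left(-2\right) - 2 \right)} \left(-2123\right) = \left(\left(-4\right) \left(-2\right) - 2\right) \left(-2123\right) = \left(8 - 2\right) \left(-2123\right) = 6 \left(-2123\right) = -12738$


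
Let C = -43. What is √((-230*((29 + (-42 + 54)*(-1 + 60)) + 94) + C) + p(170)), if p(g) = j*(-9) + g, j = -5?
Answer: I*√190958 ≈ 436.99*I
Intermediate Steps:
p(g) = 45 + g (p(g) = -5*(-9) + g = 45 + g)
√((-230*((29 + (-42 + 54)*(-1 + 60)) + 94) + C) + p(170)) = √((-230*((29 + (-42 + 54)*(-1 + 60)) + 94) - 43) + (45 + 170)) = √((-230*((29 + 12*59) + 94) - 43) + 215) = √((-230*((29 + 708) + 94) - 43) + 215) = √((-230*(737 + 94) - 43) + 215) = √((-230*831 - 43) + 215) = √((-191130 - 43) + 215) = √(-191173 + 215) = √(-190958) = I*√190958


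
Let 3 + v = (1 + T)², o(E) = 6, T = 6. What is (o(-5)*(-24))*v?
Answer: -6624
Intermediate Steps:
v = 46 (v = -3 + (1 + 6)² = -3 + 7² = -3 + 49 = 46)
(o(-5)*(-24))*v = (6*(-24))*46 = -144*46 = -6624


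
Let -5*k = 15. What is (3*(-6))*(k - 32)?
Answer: 630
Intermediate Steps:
k = -3 (k = -⅕*15 = -3)
(3*(-6))*(k - 32) = (3*(-6))*(-3 - 32) = -18*(-35) = 630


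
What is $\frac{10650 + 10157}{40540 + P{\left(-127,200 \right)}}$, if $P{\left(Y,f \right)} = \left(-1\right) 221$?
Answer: $\frac{20807}{40319} \approx 0.51606$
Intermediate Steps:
$P{\left(Y,f \right)} = -221$
$\frac{10650 + 10157}{40540 + P{\left(-127,200 \right)}} = \frac{10650 + 10157}{40540 - 221} = \frac{20807}{40319}$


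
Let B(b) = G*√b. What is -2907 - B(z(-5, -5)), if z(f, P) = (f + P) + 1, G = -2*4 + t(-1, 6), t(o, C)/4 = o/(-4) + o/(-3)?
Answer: -2907 + 17*I ≈ -2907.0 + 17.0*I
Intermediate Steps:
t(o, C) = -7*o/3 (t(o, C) = 4*(o/(-4) + o/(-3)) = 4*(o*(-¼) + o*(-⅓)) = 4*(-o/4 - o/3) = 4*(-7*o/12) = -7*o/3)
G = -17/3 (G = -2*4 - 7/3*(-1) = -8 + 7/3 = -17/3 ≈ -5.6667)
z(f, P) = 1 + P + f (z(f, P) = (P + f) + 1 = 1 + P + f)
B(b) = -17*√b/3
-2907 - B(z(-5, -5)) = -2907 - (-17)*√(1 - 5 - 5)/3 = -2907 - (-17)*√(-9)/3 = -2907 - (-17)*3*I/3 = -2907 - (-17)*I = -2907 + 17*I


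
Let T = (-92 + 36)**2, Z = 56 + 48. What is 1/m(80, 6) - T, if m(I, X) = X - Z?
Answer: -307329/98 ≈ -3136.0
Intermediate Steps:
Z = 104
m(I, X) = -104 + X (m(I, X) = X - 1*104 = X - 104 = -104 + X)
T = 3136 (T = (-56)**2 = 3136)
1/m(80, 6) - T = 1/(-104 + 6) - 1*3136 = 1/(-98) - 3136 = -1/98 - 3136 = -307329/98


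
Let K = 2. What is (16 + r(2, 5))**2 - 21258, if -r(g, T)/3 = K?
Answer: -21158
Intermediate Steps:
r(g, T) = -6 (r(g, T) = -3*2 = -6)
(16 + r(2, 5))**2 - 21258 = (16 - 6)**2 - 21258 = 10**2 - 21258 = 100 - 21258 = -21158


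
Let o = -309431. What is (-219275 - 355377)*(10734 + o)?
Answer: 171646828444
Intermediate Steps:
(-219275 - 355377)*(10734 + o) = (-219275 - 355377)*(10734 - 309431) = -574652*(-298697) = 171646828444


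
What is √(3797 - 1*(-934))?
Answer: √4731 ≈ 68.782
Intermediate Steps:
√(3797 - 1*(-934)) = √(3797 + 934) = √4731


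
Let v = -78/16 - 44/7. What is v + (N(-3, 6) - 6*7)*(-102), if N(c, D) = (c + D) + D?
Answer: 187871/56 ≈ 3354.8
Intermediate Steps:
N(c, D) = c + 2*D (N(c, D) = (D + c) + D = c + 2*D)
v = -625/56 (v = -78*1/16 - 44*⅐ = -39/8 - 44/7 = -625/56 ≈ -11.161)
v + (N(-3, 6) - 6*7)*(-102) = -625/56 + ((-3 + 2*6) - 6*7)*(-102) = -625/56 + ((-3 + 12) - 42)*(-102) = -625/56 + (9 - 42)*(-102) = -625/56 - 33*(-102) = -625/56 + 3366 = 187871/56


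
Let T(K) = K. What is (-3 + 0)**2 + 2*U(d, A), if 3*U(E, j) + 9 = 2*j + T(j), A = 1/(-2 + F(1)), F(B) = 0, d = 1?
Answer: 2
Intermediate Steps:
A = -1/2 (A = 1/(-2 + 0) = 1/(-2) = -1/2 ≈ -0.50000)
U(E, j) = -3 + j (U(E, j) = -3 + (2*j + j)/3 = -3 + (3*j)/3 = -3 + j)
(-3 + 0)**2 + 2*U(d, A) = (-3 + 0)**2 + 2*(-3 - 1/2) = (-3)**2 + 2*(-7/2) = 9 - 7 = 2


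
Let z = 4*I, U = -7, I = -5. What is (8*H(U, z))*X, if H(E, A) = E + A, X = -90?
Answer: 19440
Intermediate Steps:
z = -20 (z = 4*(-5) = -20)
H(E, A) = A + E
(8*H(U, z))*X = (8*(-20 - 7))*(-90) = (8*(-27))*(-90) = -216*(-90) = 19440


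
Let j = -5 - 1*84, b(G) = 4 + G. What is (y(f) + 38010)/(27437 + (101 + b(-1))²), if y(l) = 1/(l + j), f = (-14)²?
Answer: 4067071/4093071 ≈ 0.99365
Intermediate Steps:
j = -89 (j = -5 - 84 = -89)
f = 196
y(l) = 1/(-89 + l) (y(l) = 1/(l - 89) = 1/(-89 + l))
(y(f) + 38010)/(27437 + (101 + b(-1))²) = (1/(-89 + 196) + 38010)/(27437 + (101 + (4 - 1))²) = (1/107 + 38010)/(27437 + (101 + 3)²) = (1/107 + 38010)/(27437 + 104²) = 4067071/(107*(27437 + 10816)) = (4067071/107)/38253 = (4067071/107)*(1/38253) = 4067071/4093071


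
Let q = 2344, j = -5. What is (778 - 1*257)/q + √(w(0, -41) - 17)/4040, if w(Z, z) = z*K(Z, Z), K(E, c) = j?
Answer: 521/2344 + √47/2020 ≈ 0.22566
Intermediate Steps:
K(E, c) = -5
w(Z, z) = -5*z (w(Z, z) = z*(-5) = -5*z)
(778 - 1*257)/q + √(w(0, -41) - 17)/4040 = (778 - 1*257)/2344 + √(-5*(-41) - 17)/4040 = (778 - 257)*(1/2344) + √(205 - 17)*(1/4040) = 521*(1/2344) + √188*(1/4040) = 521/2344 + (2*√47)*(1/4040) = 521/2344 + √47/2020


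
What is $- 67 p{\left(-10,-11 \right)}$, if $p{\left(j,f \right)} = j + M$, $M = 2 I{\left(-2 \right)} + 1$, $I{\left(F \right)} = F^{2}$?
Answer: $67$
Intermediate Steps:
$M = 9$ ($M = 2 \left(-2\right)^{2} + 1 = 2 \cdot 4 + 1 = 8 + 1 = 9$)
$p{\left(j,f \right)} = 9 + j$ ($p{\left(j,f \right)} = j + 9 = 9 + j$)
$- 67 p{\left(-10,-11 \right)} = - 67 \left(9 - 10\right) = \left(-67\right) \left(-1\right) = 67$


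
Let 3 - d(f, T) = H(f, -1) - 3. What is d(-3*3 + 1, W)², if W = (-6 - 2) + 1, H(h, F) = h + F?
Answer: 225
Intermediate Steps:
H(h, F) = F + h
W = -7 (W = -8 + 1 = -7)
d(f, T) = 7 - f (d(f, T) = 3 - ((-1 + f) - 3) = 3 - (-4 + f) = 3 + (4 - f) = 7 - f)
d(-3*3 + 1, W)² = (7 - (-3*3 + 1))² = (7 - (-9 + 1))² = (7 - 1*(-8))² = (7 + 8)² = 15² = 225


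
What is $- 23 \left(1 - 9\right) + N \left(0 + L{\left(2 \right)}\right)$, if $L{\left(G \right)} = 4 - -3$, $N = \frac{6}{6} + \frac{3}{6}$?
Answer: $\frac{389}{2} \approx 194.5$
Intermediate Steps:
$N = \frac{3}{2}$ ($N = 6 \cdot \frac{1}{6} + 3 \cdot \frac{1}{6} = 1 + \frac{1}{2} = \frac{3}{2} \approx 1.5$)
$L{\left(G \right)} = 7$ ($L{\left(G \right)} = 4 + 3 = 7$)
$- 23 \left(1 - 9\right) + N \left(0 + L{\left(2 \right)}\right) = - 23 \left(1 - 9\right) + \frac{3 \left(0 + 7\right)}{2} = - 23 \left(1 - 9\right) + \frac{3}{2} \cdot 7 = \left(-23\right) \left(-8\right) + \frac{21}{2} = 184 + \frac{21}{2} = \frac{389}{2}$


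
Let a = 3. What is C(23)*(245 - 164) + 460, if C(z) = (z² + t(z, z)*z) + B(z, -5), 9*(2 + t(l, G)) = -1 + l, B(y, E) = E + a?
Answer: 43975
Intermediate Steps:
B(y, E) = 3 + E (B(y, E) = E + 3 = 3 + E)
t(l, G) = -19/9 + l/9 (t(l, G) = -2 + (-1 + l)/9 = -2 + (-⅑ + l/9) = -19/9 + l/9)
C(z) = -2 + z² + z*(-19/9 + z/9) (C(z) = (z² + (-19/9 + z/9)*z) + (3 - 5) = (z² + z*(-19/9 + z/9)) - 2 = -2 + z² + z*(-19/9 + z/9))
C(23)*(245 - 164) + 460 = (-2 - 19/9*23 + (10/9)*23²)*(245 - 164) + 460 = (-2 - 437/9 + (10/9)*529)*81 + 460 = (-2 - 437/9 + 5290/9)*81 + 460 = (4835/9)*81 + 460 = 43515 + 460 = 43975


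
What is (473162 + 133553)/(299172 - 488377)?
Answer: -121343/37841 ≈ -3.2067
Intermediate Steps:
(473162 + 133553)/(299172 - 488377) = 606715/(-189205) = 606715*(-1/189205) = -121343/37841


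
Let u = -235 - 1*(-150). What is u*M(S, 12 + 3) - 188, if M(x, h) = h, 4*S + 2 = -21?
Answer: -1463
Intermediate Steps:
S = -23/4 (S = -½ + (¼)*(-21) = -½ - 21/4 = -23/4 ≈ -5.7500)
u = -85 (u = -235 + 150 = -85)
u*M(S, 12 + 3) - 188 = -85*(12 + 3) - 188 = -85*15 - 188 = -1275 - 188 = -1463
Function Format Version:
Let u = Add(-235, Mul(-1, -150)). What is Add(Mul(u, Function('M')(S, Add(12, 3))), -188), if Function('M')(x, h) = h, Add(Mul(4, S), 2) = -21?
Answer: -1463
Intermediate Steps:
S = Rational(-23, 4) (S = Add(Rational(-1, 2), Mul(Rational(1, 4), -21)) = Add(Rational(-1, 2), Rational(-21, 4)) = Rational(-23, 4) ≈ -5.7500)
u = -85 (u = Add(-235, 150) = -85)
Add(Mul(u, Function('M')(S, Add(12, 3))), -188) = Add(Mul(-85, Add(12, 3)), -188) = Add(Mul(-85, 15), -188) = Add(-1275, -188) = -1463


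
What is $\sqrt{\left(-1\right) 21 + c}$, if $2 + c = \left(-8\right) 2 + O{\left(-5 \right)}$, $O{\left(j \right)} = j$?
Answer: $2 i \sqrt{11} \approx 6.6332 i$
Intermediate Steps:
$c = -23$ ($c = -2 - 21 = -23$)
$\sqrt{\left(-1\right) 21 + c} = \sqrt{\left(-1\right) 21 - 23} = \sqrt{-21 - 23} = \sqrt{-44} = 2 i \sqrt{11}$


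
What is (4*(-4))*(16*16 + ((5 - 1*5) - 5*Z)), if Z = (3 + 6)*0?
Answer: -4096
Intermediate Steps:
Z = 0 (Z = 9*0 = 0)
(4*(-4))*(16*16 + ((5 - 1*5) - 5*Z)) = (4*(-4))*(16*16 + ((5 - 1*5) - 5*0)) = -16*(256 + ((5 - 5) + 0)) = -16*(256 + (0 + 0)) = -16*(256 + 0) = -16*256 = -4096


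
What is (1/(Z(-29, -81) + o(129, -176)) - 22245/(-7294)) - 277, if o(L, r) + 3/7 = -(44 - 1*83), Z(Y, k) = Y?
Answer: -133827873/488698 ≈ -273.85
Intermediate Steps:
o(L, r) = 270/7 (o(L, r) = -3/7 - (44 - 1*83) = -3/7 - (44 - 83) = -3/7 - 1*(-39) = -3/7 + 39 = 270/7)
(1/(Z(-29, -81) + o(129, -176)) - 22245/(-7294)) - 277 = (1/(-29 + 270/7) - 22245/(-7294)) - 277 = (1/(67/7) - 22245*(-1/7294)) - 277 = (7/67 + 22245/7294) - 277 = 1541473/488698 - 277 = -133827873/488698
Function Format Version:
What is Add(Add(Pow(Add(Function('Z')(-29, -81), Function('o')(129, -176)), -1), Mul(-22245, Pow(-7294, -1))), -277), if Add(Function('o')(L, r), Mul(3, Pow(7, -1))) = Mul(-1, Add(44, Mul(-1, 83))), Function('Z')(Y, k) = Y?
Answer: Rational(-133827873, 488698) ≈ -273.85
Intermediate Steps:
Function('o')(L, r) = Rational(270, 7) (Function('o')(L, r) = Add(Rational(-3, 7), Mul(-1, Add(44, Mul(-1, 83)))) = Add(Rational(-3, 7), Mul(-1, Add(44, -83))) = Add(Rational(-3, 7), Mul(-1, -39)) = Add(Rational(-3, 7), 39) = Rational(270, 7))
Add(Add(Pow(Add(Function('Z')(-29, -81), Function('o')(129, -176)), -1), Mul(-22245, Pow(-7294, -1))), -277) = Add(Add(Pow(Add(-29, Rational(270, 7)), -1), Mul(-22245, Pow(-7294, -1))), -277) = Add(Add(Pow(Rational(67, 7), -1), Mul(-22245, Rational(-1, 7294))), -277) = Add(Add(Rational(7, 67), Rational(22245, 7294)), -277) = Add(Rational(1541473, 488698), -277) = Rational(-133827873, 488698)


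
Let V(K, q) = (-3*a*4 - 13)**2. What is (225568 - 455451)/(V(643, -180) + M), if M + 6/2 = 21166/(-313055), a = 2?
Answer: -71966022565/427611964 ≈ -168.30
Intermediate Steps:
V(K, q) = 1369 (V(K, q) = (-3*2*4 - 13)**2 = (-6*4 - 13)**2 = (-24 - 13)**2 = (-37)**2 = 1369)
M = -960331/313055 (M = -3 + 21166/(-313055) = -3 + 21166*(-1/313055) = -3 - 21166/313055 = -960331/313055 ≈ -3.0676)
(225568 - 455451)/(V(643, -180) + M) = (225568 - 455451)/(1369 - 960331/313055) = -229883/427611964/313055 = -229883*313055/427611964 = -71966022565/427611964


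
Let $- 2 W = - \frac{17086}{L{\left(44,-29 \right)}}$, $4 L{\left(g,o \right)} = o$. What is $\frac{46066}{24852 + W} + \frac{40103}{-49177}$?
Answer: $\frac{19082044785}{16880890436} \approx 1.1304$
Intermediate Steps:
$L{\left(g,o \right)} = \frac{o}{4}$
$W = - \frac{34172}{29}$ ($W = - \frac{\left(-17086\right) \frac{1}{\frac{1}{4} \left(-29\right)}}{2} = - \frac{\left(-17086\right) \frac{1}{- \frac{29}{4}}}{2} = - \frac{\left(-17086\right) \left(- \frac{4}{29}\right)}{2} = \left(- \frac{1}{2}\right) \frac{68344}{29} = - \frac{34172}{29} \approx -1178.3$)
$\frac{46066}{24852 + W} + \frac{40103}{-49177} = \frac{46066}{24852 - \frac{34172}{29}} + \frac{40103}{-49177} = \frac{46066}{\frac{686536}{29}} + 40103 \left(- \frac{1}{49177}\right) = 46066 \cdot \frac{29}{686536} - \frac{40103}{49177} = \frac{667957}{343268} - \frac{40103}{49177} = \frac{19082044785}{16880890436}$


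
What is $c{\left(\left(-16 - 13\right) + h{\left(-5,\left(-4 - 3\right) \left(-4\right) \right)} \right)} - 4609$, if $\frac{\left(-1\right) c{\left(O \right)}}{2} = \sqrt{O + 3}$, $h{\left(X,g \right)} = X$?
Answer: $-4609 - 2 i \sqrt{31} \approx -4609.0 - 11.136 i$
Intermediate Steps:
$c{\left(O \right)} = - 2 \sqrt{3 + O}$ ($c{\left(O \right)} = - 2 \sqrt{O + 3} = - 2 \sqrt{3 + O}$)
$c{\left(\left(-16 - 13\right) + h{\left(-5,\left(-4 - 3\right) \left(-4\right) \right)} \right)} - 4609 = - 2 \sqrt{3 - 34} - 4609 = - 2 \sqrt{-31} - 4609 = - 2 i \sqrt{31} - 4609 = -4609 - 2 i \sqrt{31}$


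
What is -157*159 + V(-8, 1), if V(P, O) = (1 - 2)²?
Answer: -24962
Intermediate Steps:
V(P, O) = 1 (V(P, O) = (-1)² = 1)
-157*159 + V(-8, 1) = -157*159 + 1 = -24963 + 1 = -24962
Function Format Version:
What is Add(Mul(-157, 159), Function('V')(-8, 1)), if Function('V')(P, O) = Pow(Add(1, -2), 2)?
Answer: -24962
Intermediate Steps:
Function('V')(P, O) = 1 (Function('V')(P, O) = Pow(-1, 2) = 1)
Add(Mul(-157, 159), Function('V')(-8, 1)) = Add(Mul(-157, 159), 1) = Add(-24963, 1) = -24962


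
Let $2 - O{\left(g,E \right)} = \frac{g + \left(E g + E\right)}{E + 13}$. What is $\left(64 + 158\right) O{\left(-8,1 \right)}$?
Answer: $\frac{4773}{7} \approx 681.86$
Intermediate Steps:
$O{\left(g,E \right)} = 2 - \frac{E + g + E g}{13 + E}$ ($O{\left(g,E \right)} = 2 - \frac{g + \left(E g + E\right)}{E + 13} = 2 - \frac{g + \left(E + E g\right)}{13 + E} = 2 - \frac{E + g + E g}{13 + E}$)
$\left(64 + 158\right) O{\left(-8,1 \right)} = \left(64 + 158\right) \frac{26 + 1 - -8 - 1 \left(-8\right)}{13 + 1} = 222 \frac{26 + 1 + 8 + 8}{14} = 222 \cdot \frac{1}{14} \cdot 43 = 222 \cdot \frac{43}{14} = \frac{4773}{7}$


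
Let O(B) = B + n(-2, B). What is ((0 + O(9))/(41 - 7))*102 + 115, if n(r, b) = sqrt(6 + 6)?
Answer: 142 + 6*sqrt(3) ≈ 152.39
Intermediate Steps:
n(r, b) = 2*sqrt(3) (n(r, b) = sqrt(12) = 2*sqrt(3))
O(B) = B + 2*sqrt(3)
((0 + O(9))/(41 - 7))*102 + 115 = ((0 + (9 + 2*sqrt(3)))/(41 - 7))*102 + 115 = ((9 + 2*sqrt(3))/34)*102 + 115 = ((9 + 2*sqrt(3))*(1/34))*102 + 115 = (9/34 + sqrt(3)/17)*102 + 115 = (27 + 6*sqrt(3)) + 115 = 142 + 6*sqrt(3)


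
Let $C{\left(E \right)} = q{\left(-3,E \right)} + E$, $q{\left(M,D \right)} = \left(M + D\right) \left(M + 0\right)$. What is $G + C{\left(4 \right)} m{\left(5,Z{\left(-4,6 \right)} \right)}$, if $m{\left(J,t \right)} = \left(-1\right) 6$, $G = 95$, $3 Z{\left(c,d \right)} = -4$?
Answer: $89$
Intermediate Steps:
$Z{\left(c,d \right)} = - \frac{4}{3}$ ($Z{\left(c,d \right)} = \frac{1}{3} \left(-4\right) = - \frac{4}{3}$)
$m{\left(J,t \right)} = -6$
$q{\left(M,D \right)} = M \left(D + M\right)$ ($q{\left(M,D \right)} = \left(D + M\right) M = M \left(D + M\right)$)
$C{\left(E \right)} = 9 - 2 E$ ($C{\left(E \right)} = - 3 \left(E - 3\right) + E = - 3 \left(-3 + E\right) + E = \left(9 - 3 E\right) + E = 9 - 2 E$)
$G + C{\left(4 \right)} m{\left(5,Z{\left(-4,6 \right)} \right)} = 95 + \left(9 - 8\right) \left(-6\right) = 95 + 1 \left(-6\right) = 95 - 6 = 89$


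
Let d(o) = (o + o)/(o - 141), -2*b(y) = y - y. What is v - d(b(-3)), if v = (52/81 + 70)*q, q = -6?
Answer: -11444/27 ≈ -423.85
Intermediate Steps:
v = -11444/27 (v = (52/81 + 70)*(-6) = (5722/81)*(-6) = -11444/27 ≈ -423.85)
b(y) = 0 (b(y) = -(y - y)/2 = -1/2*0 = 0)
d(o) = 2*o/(-141 + o) (d(o) = (2*o)/(-141 + o) = 2*o/(-141 + o))
v - d(b(-3)) = -11444/27 - 2*0/(-141 + 0) = -11444/27 - 2*0/(-141) = -11444/27 - 2*0*(-1)/141 = -11444/27 - 1*0 = -11444/27 + 0 = -11444/27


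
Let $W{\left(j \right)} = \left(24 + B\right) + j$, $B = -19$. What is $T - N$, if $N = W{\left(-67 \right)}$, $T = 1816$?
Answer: $1878$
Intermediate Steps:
$W{\left(j \right)} = 5 + j$ ($W{\left(j \right)} = \left(24 - 19\right) + j = 5 + j$)
$N = -62$ ($N = 5 - 67 = -62$)
$T - N = 1816 - -62 = 1816 + 62 = 1878$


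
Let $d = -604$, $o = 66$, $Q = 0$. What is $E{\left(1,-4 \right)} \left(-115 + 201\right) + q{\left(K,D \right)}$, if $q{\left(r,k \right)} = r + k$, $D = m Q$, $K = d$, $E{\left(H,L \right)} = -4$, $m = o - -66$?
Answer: $-948$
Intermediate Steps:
$m = 132$ ($m = 66 - -66 = 66 + 66 = 132$)
$K = -604$
$D = 0$ ($D = 132 \cdot 0 = 0$)
$q{\left(r,k \right)} = k + r$
$E{\left(1,-4 \right)} \left(-115 + 201\right) + q{\left(K,D \right)} = - 4 \left(-115 + 201\right) + \left(0 - 604\right) = \left(-4\right) 86 - 604 = -344 - 604 = -948$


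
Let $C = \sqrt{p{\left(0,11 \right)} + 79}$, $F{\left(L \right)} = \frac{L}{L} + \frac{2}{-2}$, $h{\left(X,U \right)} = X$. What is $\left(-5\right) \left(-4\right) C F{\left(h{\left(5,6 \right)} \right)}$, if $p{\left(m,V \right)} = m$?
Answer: $0$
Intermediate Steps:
$F{\left(L \right)} = 0$ ($F{\left(L \right)} = 1 + 2 \left(- \frac{1}{2}\right) = 1 - 1 = 0$)
$C = \sqrt{79}$ ($C = \sqrt{0 + 79} = \sqrt{79} \approx 8.8882$)
$\left(-5\right) \left(-4\right) C F{\left(h{\left(5,6 \right)} \right)} = \left(-5\right) \left(-4\right) \sqrt{79} \cdot 0 = 20 \sqrt{79} \cdot 0 = 0$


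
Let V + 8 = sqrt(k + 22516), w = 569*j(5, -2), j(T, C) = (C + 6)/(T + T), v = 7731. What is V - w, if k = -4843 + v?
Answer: -1178/5 + 2*sqrt(6351) ≈ -76.214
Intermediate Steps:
k = 2888 (k = -4843 + 7731 = 2888)
j(T, C) = (6 + C)/(2*T) (j(T, C) = (6 + C)/((2*T)) = (6 + C)*(1/(2*T)) = (6 + C)/(2*T))
w = 1138/5 (w = 569*((1/2)*(6 - 2)/5) = 569*((1/2)*(1/5)*4) = 569*(2/5) = 1138/5 ≈ 227.60)
V = -8 + 2*sqrt(6351) (V = -8 + sqrt(2888 + 22516) = -8 + sqrt(25404) = -8 + 2*sqrt(6351) ≈ 151.39)
V - w = (-8 + 2*sqrt(6351)) - 1*1138/5 = (-8 + 2*sqrt(6351)) - 1138/5 = -1178/5 + 2*sqrt(6351)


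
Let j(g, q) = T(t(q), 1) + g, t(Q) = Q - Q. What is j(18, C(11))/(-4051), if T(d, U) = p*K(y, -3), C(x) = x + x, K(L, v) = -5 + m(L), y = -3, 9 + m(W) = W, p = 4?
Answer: 50/4051 ≈ 0.012343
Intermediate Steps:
m(W) = -9 + W
t(Q) = 0
K(L, v) = -14 + L (K(L, v) = -5 + (-9 + L) = -14 + L)
C(x) = 2*x
T(d, U) = -68 (T(d, U) = 4*(-14 - 3) = 4*(-17) = -68)
j(g, q) = -68 + g
j(18, C(11))/(-4051) = (-68 + 18)/(-4051) = -50*(-1/4051) = 50/4051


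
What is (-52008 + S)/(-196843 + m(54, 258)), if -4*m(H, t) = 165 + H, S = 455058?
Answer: -1612200/787591 ≈ -2.0470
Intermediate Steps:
m(H, t) = -165/4 - H/4 (m(H, t) = -(165 + H)/4 = -165/4 - H/4)
(-52008 + S)/(-196843 + m(54, 258)) = (-52008 + 455058)/(-196843 + (-165/4 - ¼*54)) = 403050/(-196843 + (-165/4 - 27/2)) = 403050/(-196843 - 219/4) = 403050/(-787591/4) = 403050*(-4/787591) = -1612200/787591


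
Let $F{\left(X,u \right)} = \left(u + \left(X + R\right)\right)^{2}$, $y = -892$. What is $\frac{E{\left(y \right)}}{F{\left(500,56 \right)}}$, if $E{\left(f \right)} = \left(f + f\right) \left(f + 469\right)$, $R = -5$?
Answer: $\frac{754632}{303601} \approx 2.4856$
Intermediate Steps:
$E{\left(f \right)} = 2 f \left(469 + f\right)$
$F{\left(X,u \right)} = \left(-5 + X + u\right)^{2}$ ($F{\left(X,u \right)} = \left(u + \left(X - 5\right)\right)^{2} = \left(u + \left(-5 + X\right)\right)^{2} = \left(-5 + X + u\right)^{2}$)
$\frac{E{\left(y \right)}}{F{\left(500,56 \right)}} = \frac{2 \left(-892\right) \left(469 - 892\right)}{\left(-5 + 500 + 56\right)^{2}} = \frac{2 \left(-892\right) \left(-423\right)}{551^{2}} = \frac{754632}{303601}$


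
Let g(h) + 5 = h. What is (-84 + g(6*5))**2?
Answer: 3481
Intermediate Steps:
g(h) = -5 + h
(-84 + g(6*5))**2 = (-84 + (-5 + 6*5))**2 = (-84 + (-5 + 30))**2 = (-84 + 25)**2 = (-59)**2 = 3481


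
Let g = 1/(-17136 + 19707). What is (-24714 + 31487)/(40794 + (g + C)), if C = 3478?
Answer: 17413383/113823313 ≈ 0.15299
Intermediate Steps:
g = 1/2571 ≈ 0.00038895
(-24714 + 31487)/(40794 + (g + C)) = (-24714 + 31487)/(40794 + (1/2571 + 3478)) = 6773/(40794 + 8941939/2571) = 6773/(113823313/2571) = 6773*(2571/113823313) = 17413383/113823313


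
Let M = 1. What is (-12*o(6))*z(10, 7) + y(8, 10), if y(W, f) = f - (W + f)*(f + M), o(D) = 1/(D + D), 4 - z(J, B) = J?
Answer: -182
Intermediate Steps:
z(J, B) = 4 - J
o(D) = 1/(2*D)
y(W, f) = f - (1 + f)*(W + f) (y(W, f) = f - (W + f)*(f + 1) = f - (W + f)*(1 + f) = f - (1 + f)*(W + f))
(-12*o(6))*z(10, 7) + y(8, 10) = (-6/6)*(4 - 1*10) + (-1*8 - 1*10² - 1*8*10) = (-6/6)*(4 - 10) + (-8 - 1*100 - 80) = -12*1/12*(-6) + (-8 - 100 - 80) = -1*(-6) - 188 = 6 - 188 = -182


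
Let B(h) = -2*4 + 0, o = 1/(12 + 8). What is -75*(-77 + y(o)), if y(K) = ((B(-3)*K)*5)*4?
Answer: 6375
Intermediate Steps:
o = 1/20 ≈ 0.050000
B(h) = -8 (B(h) = -8 + 0 = -8)
y(K) = -160*K (y(K) = (-8*K*5)*4 = -40*K*4 = -160*K)
-75*(-77 + y(o)) = -75*(-77 - 160*1/20) = -75*(-77 - 8) = -75*(-85) = 6375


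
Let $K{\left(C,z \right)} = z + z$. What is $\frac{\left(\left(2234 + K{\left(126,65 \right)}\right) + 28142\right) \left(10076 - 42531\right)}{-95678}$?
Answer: $\frac{495036115}{47839} \approx 10348.0$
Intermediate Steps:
$K{\left(C,z \right)} = 2 z$
$\frac{\left(\left(2234 + K{\left(126,65 \right)}\right) + 28142\right) \left(10076 - 42531\right)}{-95678} = \frac{\left(\left(2234 + 2 \cdot 65\right) + 28142\right) \left(10076 - 42531\right)}{-95678} = \left(\left(2234 + 130\right) + 28142\right) \left(-32455\right) \left(- \frac{1}{95678}\right) = \left(2364 + 28142\right) \left(-32455\right) \left(- \frac{1}{95678}\right) = 30506 \left(-32455\right) \left(- \frac{1}{95678}\right) = \left(-990072230\right) \left(- \frac{1}{95678}\right) = \frac{495036115}{47839}$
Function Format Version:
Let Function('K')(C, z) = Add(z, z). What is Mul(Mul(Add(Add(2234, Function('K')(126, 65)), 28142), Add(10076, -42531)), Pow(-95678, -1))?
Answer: Rational(495036115, 47839) ≈ 10348.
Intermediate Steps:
Function('K')(C, z) = Mul(2, z)
Mul(Mul(Add(Add(2234, Function('K')(126, 65)), 28142), Add(10076, -42531)), Pow(-95678, -1)) = Mul(Mul(Add(Add(2234, Mul(2, 65)), 28142), Add(10076, -42531)), Pow(-95678, -1)) = Mul(Mul(Add(Add(2234, 130), 28142), -32455), Rational(-1, 95678)) = Mul(Mul(Add(2364, 28142), -32455), Rational(-1, 95678)) = Mul(Mul(30506, -32455), Rational(-1, 95678)) = Mul(-990072230, Rational(-1, 95678)) = Rational(495036115, 47839)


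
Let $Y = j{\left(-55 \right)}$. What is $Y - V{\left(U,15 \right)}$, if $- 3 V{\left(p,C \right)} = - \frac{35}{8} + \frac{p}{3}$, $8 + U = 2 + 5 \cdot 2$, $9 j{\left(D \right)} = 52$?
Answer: $\frac{343}{72} \approx 4.7639$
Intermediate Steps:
$j{\left(D \right)} = \frac{52}{9}$ ($j{\left(D \right)} = \frac{1}{9} \cdot 52 = \frac{52}{9}$)
$U = 4$ ($U = -8 + \left(2 + 5 \cdot 2\right) = -8 + \left(2 + 10\right) = -8 + 12 = 4$)
$Y = \frac{52}{9} \approx 5.7778$
$V{\left(p,C \right)} = \frac{35}{24} - \frac{p}{9}$ ($V{\left(p,C \right)} = - \frac{- \frac{35}{8} + \frac{p}{3}}{3} = \frac{35}{24} - \frac{p}{9}$)
$Y - V{\left(U,15 \right)} = \frac{52}{9} - \left(\frac{35}{24} - \frac{4}{9}\right) = \frac{52}{9} - \frac{73}{72} = \frac{343}{72}$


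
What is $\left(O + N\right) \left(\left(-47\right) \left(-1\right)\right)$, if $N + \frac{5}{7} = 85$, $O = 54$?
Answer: $\frac{45496}{7} \approx 6499.4$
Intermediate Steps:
$N = \frac{590}{7}$ ($N = - \frac{5}{7} + 85 = \frac{590}{7} \approx 84.286$)
$\left(O + N\right) \left(\left(-47\right) \left(-1\right)\right) = \left(54 + \frac{590}{7}\right) \left(\left(-47\right) \left(-1\right)\right) = \frac{968}{7} \cdot 47 = \frac{45496}{7}$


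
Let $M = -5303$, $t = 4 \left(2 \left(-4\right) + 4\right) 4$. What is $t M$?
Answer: $339392$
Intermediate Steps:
$t = -64$ ($t = 4 \left(-8 + 4\right) 4 = 4 \left(-4\right) 4 = \left(-16\right) 4 = -64$)
$t M = \left(-64\right) \left(-5303\right) = 339392$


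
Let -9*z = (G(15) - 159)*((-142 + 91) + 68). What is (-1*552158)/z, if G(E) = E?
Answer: -276079/136 ≈ -2030.0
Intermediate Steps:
z = 272 (z = -(15 - 159)*((-142 + 91) + 68)/9 = -(-16)*(-51 + 68) = -(-16)*17 = -1/9*(-2448) = 272)
(-1*552158)/z = -1*552158/272 = -552158*1/272 = -276079/136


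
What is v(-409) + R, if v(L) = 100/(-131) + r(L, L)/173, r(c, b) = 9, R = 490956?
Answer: 11126519707/22663 ≈ 4.9096e+5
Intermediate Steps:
v(L) = -16121/22663 (v(L) = 100/(-131) + 9/173 = 100*(-1/131) + 9*(1/173) = -100/131 + 9/173 = -16121/22663)
v(-409) + R = -16121/22663 + 490956 = 11126519707/22663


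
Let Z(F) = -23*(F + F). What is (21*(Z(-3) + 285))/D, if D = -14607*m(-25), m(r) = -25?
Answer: 329/13525 ≈ 0.024325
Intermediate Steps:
Z(F) = -46*F
D = 365175 (D = -14607*(-25) = 365175)
(21*(Z(-3) + 285))/D = (21*(-46*(-3) + 285))/365175 = (21*(138 + 285))*(1/365175) = (21*423)*(1/365175) = 8883*(1/365175) = 329/13525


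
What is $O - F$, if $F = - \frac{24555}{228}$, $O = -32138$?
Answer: $- \frac{2434303}{76} \approx -32030.0$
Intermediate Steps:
$F = - \frac{8185}{76}$ ($F = \left(-24555\right) \frac{1}{228} = - \frac{8185}{76} \approx -107.7$)
$O - F = -32138 - - \frac{8185}{76} = -32138 + \frac{8185}{76} = - \frac{2434303}{76}$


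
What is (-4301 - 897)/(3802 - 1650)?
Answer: -2599/1076 ≈ -2.4154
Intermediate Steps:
(-4301 - 897)/(3802 - 1650) = -5198/2152 = -5198*1/2152 = -2599/1076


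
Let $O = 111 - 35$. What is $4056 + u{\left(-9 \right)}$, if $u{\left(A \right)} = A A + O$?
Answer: $4213$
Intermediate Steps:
$O = 76$
$u{\left(A \right)} = 76 + A^{2}$ ($u{\left(A \right)} = A A + 76 = A^{2} + 76 = 76 + A^{2}$)
$4056 + u{\left(-9 \right)} = 4056 + \left(76 + \left(-9\right)^{2}\right) = 4056 + \left(76 + 81\right) = 4056 + 157 = 4213$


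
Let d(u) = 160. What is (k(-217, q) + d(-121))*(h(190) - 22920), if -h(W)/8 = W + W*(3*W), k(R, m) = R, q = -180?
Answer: 50777880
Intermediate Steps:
h(W) = -24*W² - 8*W (h(W) = -8*(W + W*(3*W)) = -8*(W + 3*W²) = -24*W² - 8*W)
(k(-217, q) + d(-121))*(h(190) - 22920) = (-217 + 160)*(-8*190*(1 + 3*190) - 22920) = -57*(-8*190*(1 + 570) - 22920) = -57*(-8*190*571 - 22920) = -57*(-867920 - 22920) = -57*(-890840) = 50777880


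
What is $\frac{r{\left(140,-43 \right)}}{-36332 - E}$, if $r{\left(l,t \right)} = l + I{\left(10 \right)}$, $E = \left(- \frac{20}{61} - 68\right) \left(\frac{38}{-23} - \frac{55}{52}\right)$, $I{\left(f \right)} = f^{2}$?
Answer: $- \frac{437736}{66603647} \approx -0.0065723$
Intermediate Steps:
$E = \frac{3377122}{18239}$ ($E = \left(\left(-20\right) \frac{1}{61} - 68\right) \left(38 \left(- \frac{1}{23}\right) - \frac{55}{52}\right) = \left(- \frac{20}{61} - 68\right) \left(- \frac{38}{23} - \frac{55}{52}\right) = \left(- \frac{4168}{61}\right) \left(- \frac{3241}{1196}\right) = \frac{3377122}{18239} \approx 185.16$)
$r{\left(l,t \right)} = 100 + l$ ($r{\left(l,t \right)} = l + 10^{2} = l + 100 = 100 + l$)
$\frac{r{\left(140,-43 \right)}}{-36332 - E} = \frac{100 + 140}{-36332 - \frac{3377122}{18239}} = \frac{240}{-36332 - \frac{3377122}{18239}} = \frac{240}{- \frac{666036470}{18239}} = 240 \left(- \frac{18239}{666036470}\right) = - \frac{437736}{66603647}$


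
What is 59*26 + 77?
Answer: 1611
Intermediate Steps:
59*26 + 77 = 1534 + 77 = 1611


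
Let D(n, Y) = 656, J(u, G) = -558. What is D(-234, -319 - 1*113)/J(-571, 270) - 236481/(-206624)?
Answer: -1794473/57648096 ≈ -0.031128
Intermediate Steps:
D(-234, -319 - 1*113)/J(-571, 270) - 236481/(-206624) = 656/(-558) - 236481/(-206624) = 656*(-1/558) - 236481*(-1/206624) = -328/279 + 236481/206624 = -1794473/57648096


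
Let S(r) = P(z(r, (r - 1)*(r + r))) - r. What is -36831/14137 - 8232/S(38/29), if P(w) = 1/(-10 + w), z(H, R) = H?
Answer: 850090560945/147265129 ≈ 5772.5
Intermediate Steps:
S(r) = 1/(-10 + r) - r
-36831/14137 - 8232/S(38/29) = -36831/14137 - 8232*(-10 + 38/29)/(1 - 38/29*(-10 + 38/29)) = -36831*1/14137 - 8232*(-10 + 38*(1/29))/(1 - 38*(1/29)*(-10 + 38*(1/29))) = -36831/14137 - 8232*(-10 + 38/29)/(1 - 1*38/29*(-10 + 38/29)) = -36831/14137 - 8232*(-252/(29*(1 - 1*38/29*(-252/29)))) = -36831/14137 - 8232*(-252/(29*(1 + 9576/841))) = -36831/14137 - 8232/((-29/252*10417/841)) = -36831/14137 - 8232/(-10417/7308) = -36831/14137 - 8232*(-7308/10417) = -36831/14137 + 60159456/10417 = 850090560945/147265129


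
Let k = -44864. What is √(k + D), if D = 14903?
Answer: 3*I*√3329 ≈ 173.09*I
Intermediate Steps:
√(k + D) = √(-44864 + 14903) = √(-29961) = 3*I*√3329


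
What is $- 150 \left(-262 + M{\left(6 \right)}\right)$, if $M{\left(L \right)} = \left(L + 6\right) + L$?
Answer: $36600$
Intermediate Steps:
$M{\left(L \right)} = 6 + 2 L$ ($M{\left(L \right)} = \left(6 + L\right) + L = 6 + 2 L$)
$- 150 \left(-262 + M{\left(6 \right)}\right) = - 150 \left(-262 + \left(6 + 2 \cdot 6\right)\right) = - 150 \left(-262 + \left(6 + 12\right)\right) = - 150 \left(-262 + 18\right) = \left(-150\right) \left(-244\right) = 36600$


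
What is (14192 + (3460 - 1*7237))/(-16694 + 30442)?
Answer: 10415/13748 ≈ 0.75756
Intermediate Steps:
(14192 + (3460 - 1*7237))/(-16694 + 30442) = (14192 + (3460 - 7237))/13748 = (14192 - 3777)*(1/13748) = 10415*(1/13748) = 10415/13748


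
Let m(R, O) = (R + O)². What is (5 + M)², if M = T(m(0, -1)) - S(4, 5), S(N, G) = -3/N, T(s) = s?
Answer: 729/16 ≈ 45.563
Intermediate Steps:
m(R, O) = (O + R)²
M = 7/4 (M = (-1 + 0)² - (-3)/4 = (-1)² - (-3)/4 = 1 - 1*(-¾) = 1 + ¾ = 7/4 ≈ 1.7500)
(5 + M)² = (5 + 7/4)² = (27/4)² = 729/16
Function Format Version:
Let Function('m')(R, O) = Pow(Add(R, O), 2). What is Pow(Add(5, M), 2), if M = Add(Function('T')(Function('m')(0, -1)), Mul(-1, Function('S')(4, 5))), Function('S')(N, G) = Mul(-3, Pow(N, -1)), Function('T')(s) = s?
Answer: Rational(729, 16) ≈ 45.563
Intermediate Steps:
Function('m')(R, O) = Pow(Add(O, R), 2)
M = Rational(7, 4) (M = Add(Pow(Add(-1, 0), 2), Mul(-1, Mul(-3, Pow(4, -1)))) = Add(Pow(-1, 2), Mul(-1, Mul(-3, Rational(1, 4)))) = Add(1, Mul(-1, Rational(-3, 4))) = Add(1, Rational(3, 4)) = Rational(7, 4) ≈ 1.7500)
Pow(Add(5, M), 2) = Pow(Add(5, Rational(7, 4)), 2) = Pow(Rational(27, 4), 2) = Rational(729, 16)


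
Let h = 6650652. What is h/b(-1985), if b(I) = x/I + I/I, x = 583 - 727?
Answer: 13201544220/2129 ≈ 6.2008e+6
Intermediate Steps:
x = -144
b(I) = 1 - 144/I (b(I) = -144/I + I/I = -144/I + 1 = 1 - 144/I)
h/b(-1985) = 6650652/(((-144 - 1985)/(-1985))) = 6650652/((-1/1985*(-2129))) = 6650652/(2129/1985) = 6650652*(1985/2129) = 13201544220/2129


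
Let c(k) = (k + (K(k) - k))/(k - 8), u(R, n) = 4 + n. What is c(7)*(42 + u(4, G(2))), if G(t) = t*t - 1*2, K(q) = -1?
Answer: 48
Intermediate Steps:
G(t) = -2 + t**2 (G(t) = t**2 - 2 = -2 + t**2)
c(k) = -1/(-8 + k) (c(k) = (k + (-1 - k))/(k - 8) = -1/(-8 + k))
c(7)*(42 + u(4, G(2))) = (-1/(-8 + 7))*(42 + (4 + (-2 + 2**2))) = (-1/(-1))*(42 + (4 + (-2 + 4))) = (-1*(-1))*(42 + (4 + 2)) = 1*(42 + 6) = 1*48 = 48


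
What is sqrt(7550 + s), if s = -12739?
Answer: I*sqrt(5189) ≈ 72.035*I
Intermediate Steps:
sqrt(7550 + s) = sqrt(7550 - 12739) = sqrt(-5189) = I*sqrt(5189)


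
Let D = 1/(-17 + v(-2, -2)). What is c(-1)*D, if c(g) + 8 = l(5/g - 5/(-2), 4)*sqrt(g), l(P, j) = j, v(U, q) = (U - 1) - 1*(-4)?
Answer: 1/2 - I/4 ≈ 0.5 - 0.25*I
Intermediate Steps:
v(U, q) = 3 + U (v(U, q) = (-1 + U) + 4 = 3 + U)
c(g) = -8 + 4*sqrt(g)
D = -1/16 (D = 1/(-17 + (3 - 2)) = 1/(-17 + 1) = 1/(-16) = -1/16 ≈ -0.062500)
c(-1)*D = (-8 + 4*sqrt(-1))*(-1/16) = (-8 + 4*I)*(-1/16) = 1/2 - I/4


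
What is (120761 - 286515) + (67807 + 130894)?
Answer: 32947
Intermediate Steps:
(120761 - 286515) + (67807 + 130894) = -165754 + 198701 = 32947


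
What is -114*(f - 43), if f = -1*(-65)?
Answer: -2508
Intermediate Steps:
f = 65
-114*(f - 43) = -114*(65 - 43) = -114*22 = -2508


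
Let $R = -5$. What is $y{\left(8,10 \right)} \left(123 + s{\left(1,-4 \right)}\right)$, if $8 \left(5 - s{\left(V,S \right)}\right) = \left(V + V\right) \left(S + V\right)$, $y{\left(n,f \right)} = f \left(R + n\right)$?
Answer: $\frac{7725}{2} \approx 3862.5$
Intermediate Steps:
$y{\left(n,f \right)} = f \left(-5 + n\right)$
$s{\left(V,S \right)} = 5 - \frac{V \left(S + V\right)}{4}$ ($s{\left(V,S \right)} = 5 - \frac{\left(V + V\right) \left(S + V\right)}{8} = 5 - \frac{2 V \left(S + V\right)}{8} = 5 - \frac{V \left(S + V\right)}{4}$)
$y{\left(8,10 \right)} \left(123 + s{\left(1,-4 \right)}\right) = 10 \left(-5 + 8\right) \left(123 - \left(-5 - 1 + \frac{1}{4}\right)\right) = 10 \cdot 3 \left(123 + \left(5 - \frac{1}{4} + 1\right)\right) = 30 \left(123 + \left(5 - \frac{1}{4} + 1\right)\right) = 30 \left(123 + \frac{23}{4}\right) = 30 \cdot \frac{515}{4} = \frac{7725}{2}$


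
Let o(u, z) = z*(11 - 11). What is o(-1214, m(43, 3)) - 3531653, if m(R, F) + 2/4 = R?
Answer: -3531653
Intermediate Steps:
m(R, F) = -1/2 + R
o(u, z) = 0 (o(u, z) = z*0 = 0)
o(-1214, m(43, 3)) - 3531653 = 0 - 3531653 = -3531653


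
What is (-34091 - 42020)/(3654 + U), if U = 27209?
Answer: -10873/4409 ≈ -2.4661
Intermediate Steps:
(-34091 - 42020)/(3654 + U) = (-34091 - 42020)/(3654 + 27209) = -76111/30863 = -76111*1/30863 = -10873/4409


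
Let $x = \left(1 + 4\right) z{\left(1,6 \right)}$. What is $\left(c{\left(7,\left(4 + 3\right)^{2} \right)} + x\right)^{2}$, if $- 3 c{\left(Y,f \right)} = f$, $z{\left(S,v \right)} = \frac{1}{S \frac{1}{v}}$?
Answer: $\frac{1681}{9} \approx 186.78$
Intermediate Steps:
$z{\left(S,v \right)} = \frac{v}{S}$
$x = 30$ ($x = \left(1 + 4\right) \frac{6}{1} = 5 \cdot 6 \cdot 1 = 5 \cdot 6 = 30$)
$c{\left(Y,f \right)} = - \frac{f}{3}$
$\left(c{\left(7,\left(4 + 3\right)^{2} \right)} + x\right)^{2} = \left(- \frac{\left(4 + 3\right)^{2}}{3} + 30\right)^{2} = \left(- \frac{7^{2}}{3} + 30\right)^{2} = \left(\left(- \frac{1}{3}\right) 49 + 30\right)^{2} = \left(- \frac{49}{3} + 30\right)^{2} = \left(\frac{41}{3}\right)^{2} = \frac{1681}{9}$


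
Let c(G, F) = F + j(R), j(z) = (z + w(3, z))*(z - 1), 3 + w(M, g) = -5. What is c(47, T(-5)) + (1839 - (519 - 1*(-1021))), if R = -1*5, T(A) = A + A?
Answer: 367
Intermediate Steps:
w(M, g) = -8 (w(M, g) = -3 - 5 = -8)
T(A) = 2*A
R = -5
j(z) = (-1 + z)*(-8 + z) (j(z) = (z - 8)*(z - 1) = (-8 + z)*(-1 + z) = (-1 + z)*(-8 + z))
c(G, F) = 78 + F (c(G, F) = F + (8 + (-5)² - 9*(-5)) = F + (8 + 25 + 45) = F + 78 = 78 + F)
c(47, T(-5)) + (1839 - (519 - 1*(-1021))) = (78 + 2*(-5)) + (1839 - (519 - 1*(-1021))) = (78 - 10) + (1839 - (519 + 1021)) = 68 + (1839 - 1*1540) = 68 + (1839 - 1540) = 68 + 299 = 367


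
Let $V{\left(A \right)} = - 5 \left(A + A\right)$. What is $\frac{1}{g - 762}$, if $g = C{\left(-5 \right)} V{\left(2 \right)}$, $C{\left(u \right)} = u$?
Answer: $- \frac{1}{662} \approx -0.0015106$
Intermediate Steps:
$V{\left(A \right)} = - 10 A$ ($V{\left(A \right)} = - 5 \cdot 2 A = - 10 A$)
$g = 100$ ($g = - 5 \left(\left(-10\right) 2\right) = \left(-5\right) \left(-20\right) = 100$)
$\frac{1}{g - 762} = \frac{1}{100 - 762} = \frac{1}{-662} = - \frac{1}{662}$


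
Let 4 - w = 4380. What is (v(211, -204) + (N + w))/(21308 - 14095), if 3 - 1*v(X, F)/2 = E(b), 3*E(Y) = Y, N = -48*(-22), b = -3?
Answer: -3312/7213 ≈ -0.45917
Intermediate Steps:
N = 1056
E(Y) = Y/3
w = -4376 (w = 4 - 1*4380 = 4 - 4380 = -4376)
v(X, F) = 8 (v(X, F) = 6 - 2*(-3)/3 = 6 - 2*(-1) = 6 + 2 = 8)
(v(211, -204) + (N + w))/(21308 - 14095) = (8 + (1056 - 4376))/(21308 - 14095) = (8 - 3320)/7213 = -3312*1/7213 = -3312/7213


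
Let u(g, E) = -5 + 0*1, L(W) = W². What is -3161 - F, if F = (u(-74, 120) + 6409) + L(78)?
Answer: -15649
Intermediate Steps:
u(g, E) = -5 (u(g, E) = -5 + 0 = -5)
F = 12488 (F = (-5 + 6409) + 78² = 6404 + 6084 = 12488)
-3161 - F = -3161 - 1*12488 = -3161 - 12488 = -15649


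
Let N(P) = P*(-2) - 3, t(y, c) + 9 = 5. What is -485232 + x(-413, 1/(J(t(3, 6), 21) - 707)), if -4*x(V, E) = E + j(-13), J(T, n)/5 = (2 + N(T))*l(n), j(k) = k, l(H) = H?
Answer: -54345621/112 ≈ -4.8523e+5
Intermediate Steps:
t(y, c) = -4 (t(y, c) = -9 + 5 = -4)
N(P) = -3 - 2*P (N(P) = -2*P - 3 = -3 - 2*P)
J(T, n) = 5*n*(-1 - 2*T) (J(T, n) = 5*((2 + (-3 - 2*T))*n) = 5*((-1 - 2*T)*n) = 5*(n*(-1 - 2*T)) = 5*n*(-1 - 2*T))
x(V, E) = 13/4 - E/4 (x(V, E) = -(E - 13)/4 = -(-13 + E)/4 = 13/4 - E/4)
-485232 + x(-413, 1/(J(t(3, 6), 21) - 707)) = -485232 + (13/4 - 1/(4*(-5*21*(1 + 2*(-4)) - 707))) = -485232 + (13/4 - 1/(4*(-5*21*(1 - 8) - 707))) = -485232 + (13/4 - 1/(4*(-5*21*(-7) - 707))) = -485232 + (13/4 - 1/(4*(735 - 707))) = -485232 + (13/4 - ¼/28) = -485232 + (13/4 - ¼*1/28) = -485232 + (13/4 - 1/112) = -485232 + 363/112 = -54345621/112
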